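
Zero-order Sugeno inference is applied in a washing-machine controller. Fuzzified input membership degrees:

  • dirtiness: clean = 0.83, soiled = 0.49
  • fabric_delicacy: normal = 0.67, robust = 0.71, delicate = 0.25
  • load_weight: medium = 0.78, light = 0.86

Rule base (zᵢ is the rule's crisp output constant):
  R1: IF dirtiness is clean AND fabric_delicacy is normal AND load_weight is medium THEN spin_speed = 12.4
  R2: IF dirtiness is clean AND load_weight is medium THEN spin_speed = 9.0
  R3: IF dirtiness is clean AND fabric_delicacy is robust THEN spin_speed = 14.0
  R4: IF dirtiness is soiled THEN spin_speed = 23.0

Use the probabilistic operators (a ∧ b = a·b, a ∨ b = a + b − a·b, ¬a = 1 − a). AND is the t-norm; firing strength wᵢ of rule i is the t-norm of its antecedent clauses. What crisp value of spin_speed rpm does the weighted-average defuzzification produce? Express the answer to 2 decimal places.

14.22

R1 (z=12.4): clean=0.83, normal=0.67, medium=0.78; AND[a·b] → w = 0.4338
R2 (z=9.0): clean=0.83, medium=0.78; AND[a·b] → w = 0.6474
R3 (z=14.0): clean=0.83, robust=0.71; AND[a·b] → w = 0.5893
R4 (z=23.0): soiled=0.49 → w = 0.4900
Weighted average = (0.4338·12.4 + 0.6474·9.0 + 0.5893·14.0 + 0.4900·23.0) / (0.4338 + 0.6474 + 0.5893 + 0.4900)
  = 30.7254 / 2.1605 = 14.22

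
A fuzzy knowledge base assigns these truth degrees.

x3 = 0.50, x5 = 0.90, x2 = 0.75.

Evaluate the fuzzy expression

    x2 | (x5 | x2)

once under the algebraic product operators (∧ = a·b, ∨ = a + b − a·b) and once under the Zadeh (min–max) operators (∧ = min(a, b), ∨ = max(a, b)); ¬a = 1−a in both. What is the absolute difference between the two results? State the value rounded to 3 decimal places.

0.094

Under algebraic product:
  x5 | x2 = a + b − a·b on (0.9000, 0.7500) = 0.9750
  x2 | (x5 | x2) = a + b − a·b on (0.7500, 0.9750) = 0.9937
  → value = 0.9937
Under Zadeh (min–max):
  x5 | x2 = max(a, b) on (0.90, 0.75) = 0.90
  x2 | (x5 | x2) = max(a, b) on (0.75, 0.90) = 0.90
  → value = 0.9000
|0.9937 − 0.9000| = 0.094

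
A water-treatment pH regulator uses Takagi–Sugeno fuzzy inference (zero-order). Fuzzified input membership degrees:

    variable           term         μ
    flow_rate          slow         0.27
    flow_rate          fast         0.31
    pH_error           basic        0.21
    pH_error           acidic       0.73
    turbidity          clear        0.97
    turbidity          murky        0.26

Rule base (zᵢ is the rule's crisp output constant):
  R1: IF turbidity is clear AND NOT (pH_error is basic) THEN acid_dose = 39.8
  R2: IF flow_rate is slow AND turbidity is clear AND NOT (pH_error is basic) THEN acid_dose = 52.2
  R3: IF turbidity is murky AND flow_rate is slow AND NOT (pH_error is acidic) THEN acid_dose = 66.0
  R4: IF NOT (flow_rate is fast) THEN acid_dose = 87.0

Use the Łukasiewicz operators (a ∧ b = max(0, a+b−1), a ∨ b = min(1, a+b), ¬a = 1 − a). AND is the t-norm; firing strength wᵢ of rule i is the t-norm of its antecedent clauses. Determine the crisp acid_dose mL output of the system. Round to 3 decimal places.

62.057

R1 (z=39.8): clear=0.97, ¬basic=1−0.21=0.79; AND[max(0, a+b−1)] → w = 0.76
R2 (z=52.2): slow=0.27, clear=0.97, ¬basic=1−0.21=0.79; AND[max(0, a+b−1)] → w = 0.03
R3 (z=66.0): murky=0.26, slow=0.27, ¬acidic=1−0.73=0.27; AND[max(0, a+b−1)] → w = 0.00
R4 (z=87.0): ¬fast=1−0.31=0.69 → w = 0.69
Weighted average = (0.76·39.8 + 0.03·52.2 + 0.00·66.0 + 0.69·87.0) / (0.76 + 0.03 + 0.00 + 0.69)
  = 91.8440 / 1.4800 = 62.057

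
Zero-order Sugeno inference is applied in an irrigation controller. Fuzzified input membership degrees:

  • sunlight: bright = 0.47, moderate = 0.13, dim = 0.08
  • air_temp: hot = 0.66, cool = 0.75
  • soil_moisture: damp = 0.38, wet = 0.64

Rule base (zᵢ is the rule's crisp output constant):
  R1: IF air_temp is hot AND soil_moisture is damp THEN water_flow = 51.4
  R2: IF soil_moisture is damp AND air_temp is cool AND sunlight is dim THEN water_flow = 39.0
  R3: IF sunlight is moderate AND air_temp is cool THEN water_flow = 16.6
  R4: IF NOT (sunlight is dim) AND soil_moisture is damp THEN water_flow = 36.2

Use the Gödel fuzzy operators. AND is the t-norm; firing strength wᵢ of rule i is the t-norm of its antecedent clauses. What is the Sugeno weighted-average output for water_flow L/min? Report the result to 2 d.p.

R1 (z=51.4): hot=0.66, damp=0.38; AND[min(a, b)] → w = 0.38
R2 (z=39.0): damp=0.38, cool=0.75, dim=0.08; AND[min(a, b)] → w = 0.08
R3 (z=16.6): moderate=0.13, cool=0.75; AND[min(a, b)] → w = 0.13
R4 (z=36.2): ¬dim=1−0.08=0.92, damp=0.38; AND[min(a, b)] → w = 0.38
Weighted average = (0.38·51.4 + 0.08·39.0 + 0.13·16.6 + 0.38·36.2) / (0.38 + 0.08 + 0.13 + 0.38)
  = 38.5660 / 0.9700 = 39.76

39.76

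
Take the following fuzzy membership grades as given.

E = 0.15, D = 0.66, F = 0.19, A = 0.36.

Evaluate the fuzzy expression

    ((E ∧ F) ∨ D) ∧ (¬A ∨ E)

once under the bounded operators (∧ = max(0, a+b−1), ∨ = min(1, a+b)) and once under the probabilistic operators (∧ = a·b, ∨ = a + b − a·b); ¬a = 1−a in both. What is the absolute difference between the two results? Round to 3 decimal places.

Under bounded:
  E ∧ F = max(0, a+b−1) on (0.15, 0.19) = 0.00
  (E ∧ F) ∨ D = min(1, a+b) on (0.00, 0.66) = 0.66
  ¬A = 1 − 0.36 = 0.64
  ¬A ∨ E = min(1, a+b) on (0.64, 0.15) = 0.79
  ((E ∧ F) ∨ D) ∧ (¬A ∨ E) = max(0, a+b−1) on (0.66, 0.79) = 0.45
  → value = 0.4500
Under probabilistic:
  E ∧ F = a·b on (0.1500, 0.1900) = 0.0285
  (E ∧ F) ∨ D = a + b − a·b on (0.0285, 0.6600) = 0.6697
  ¬A = 1 − 0.3600 = 0.6400
  ¬A ∨ E = a + b − a·b on (0.6400, 0.1500) = 0.6940
  ((E ∧ F) ∨ D) ∧ (¬A ∨ E) = a·b on (0.6697, 0.6940) = 0.4648
  → value = 0.4648
|0.4500 − 0.4648| = 0.015

0.015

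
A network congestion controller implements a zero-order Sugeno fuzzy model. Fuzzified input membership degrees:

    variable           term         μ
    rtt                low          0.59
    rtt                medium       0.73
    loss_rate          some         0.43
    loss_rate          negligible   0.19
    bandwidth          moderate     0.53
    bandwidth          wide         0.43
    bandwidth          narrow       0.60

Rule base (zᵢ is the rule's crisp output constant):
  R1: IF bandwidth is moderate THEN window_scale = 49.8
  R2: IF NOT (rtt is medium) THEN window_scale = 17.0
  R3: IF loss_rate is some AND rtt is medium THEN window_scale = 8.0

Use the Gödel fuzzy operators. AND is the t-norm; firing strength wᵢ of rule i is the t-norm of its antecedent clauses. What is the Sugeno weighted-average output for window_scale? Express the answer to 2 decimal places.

27.99

R1 (z=49.8): moderate=0.53 → w = 0.53
R2 (z=17.0): ¬medium=1−0.73=0.27 → w = 0.27
R3 (z=8.0): some=0.43, medium=0.73; AND[min(a, b)] → w = 0.43
Weighted average = (0.53·49.8 + 0.27·17.0 + 0.43·8.0) / (0.53 + 0.27 + 0.43)
  = 34.4240 / 1.2300 = 27.99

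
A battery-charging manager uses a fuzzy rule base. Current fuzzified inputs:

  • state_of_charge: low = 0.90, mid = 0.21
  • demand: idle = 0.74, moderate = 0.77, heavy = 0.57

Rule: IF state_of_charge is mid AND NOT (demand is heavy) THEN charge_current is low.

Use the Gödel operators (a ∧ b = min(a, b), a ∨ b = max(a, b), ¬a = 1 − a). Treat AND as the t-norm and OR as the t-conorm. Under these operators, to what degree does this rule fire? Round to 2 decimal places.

0.21

firing strength: mid=0.21, ¬heavy=1−0.57=0.43; AND[min(a, b)] → w = 0.21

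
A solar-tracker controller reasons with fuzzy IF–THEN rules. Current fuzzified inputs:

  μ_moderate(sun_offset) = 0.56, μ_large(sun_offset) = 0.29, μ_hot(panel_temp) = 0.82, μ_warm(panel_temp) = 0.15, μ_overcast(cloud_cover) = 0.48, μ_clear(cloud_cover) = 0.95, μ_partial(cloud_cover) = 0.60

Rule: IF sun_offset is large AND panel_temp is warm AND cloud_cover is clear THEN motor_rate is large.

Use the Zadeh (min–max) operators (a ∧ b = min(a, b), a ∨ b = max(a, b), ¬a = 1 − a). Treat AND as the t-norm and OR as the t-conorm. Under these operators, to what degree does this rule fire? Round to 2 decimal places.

0.15

firing strength: large=0.29, warm=0.15, clear=0.95; AND[min(a, b)] → w = 0.15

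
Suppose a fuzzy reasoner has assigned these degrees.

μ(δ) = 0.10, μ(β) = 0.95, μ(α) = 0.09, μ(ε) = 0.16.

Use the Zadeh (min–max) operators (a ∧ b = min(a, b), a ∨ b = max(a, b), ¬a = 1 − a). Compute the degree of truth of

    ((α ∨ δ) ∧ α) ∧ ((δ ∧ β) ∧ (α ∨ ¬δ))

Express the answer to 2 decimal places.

α ∨ δ = max(a, b) on (0.09, 0.10) = 0.10
(α ∨ δ) ∧ α = min(a, b) on (0.10, 0.09) = 0.09
δ ∧ β = min(a, b) on (0.10, 0.95) = 0.10
¬δ = 1 − 0.10 = 0.90
α ∨ ¬δ = max(a, b) on (0.09, 0.90) = 0.90
(δ ∧ β) ∧ (α ∨ ¬δ) = min(a, b) on (0.10, 0.90) = 0.10
((α ∨ δ) ∧ α) ∧ ((δ ∧ β) ∧ (α ∨ ¬δ)) = min(a, b) on (0.09, 0.10) = 0.09

0.09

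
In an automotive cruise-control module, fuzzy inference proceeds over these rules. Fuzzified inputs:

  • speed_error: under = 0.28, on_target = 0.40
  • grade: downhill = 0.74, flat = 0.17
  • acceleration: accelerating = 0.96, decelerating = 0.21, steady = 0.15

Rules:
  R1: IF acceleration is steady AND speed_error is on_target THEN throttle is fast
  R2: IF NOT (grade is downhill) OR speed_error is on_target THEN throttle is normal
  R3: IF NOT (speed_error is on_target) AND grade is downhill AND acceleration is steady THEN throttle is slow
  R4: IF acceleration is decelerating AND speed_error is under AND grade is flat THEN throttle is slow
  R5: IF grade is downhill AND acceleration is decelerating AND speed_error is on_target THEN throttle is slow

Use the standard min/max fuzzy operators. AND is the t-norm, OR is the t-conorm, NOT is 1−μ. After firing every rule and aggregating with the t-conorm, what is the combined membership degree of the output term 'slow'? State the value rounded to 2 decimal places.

R1: steady=0.15, on_target=0.40; AND[min(a, b)] → w = 0.15
R2: ¬downhill=1−0.74=0.26, on_target=0.40; OR[max(a, b)] → w = 0.40
R3: ¬on_target=1−0.40=0.60, downhill=0.74, steady=0.15; AND[min(a, b)] → w = 0.15
R4: decelerating=0.21, under=0.28, flat=0.17; AND[min(a, b)] → w = 0.17
R5: downhill=0.74, decelerating=0.21, on_target=0.40; AND[min(a, b)] → w = 0.21
Rules with consequent 'slow': {R3, R4, R5} → strengths 0.15, 0.17, 0.21
Aggregate via t-conorm [max(a, b)]: 0.21

0.21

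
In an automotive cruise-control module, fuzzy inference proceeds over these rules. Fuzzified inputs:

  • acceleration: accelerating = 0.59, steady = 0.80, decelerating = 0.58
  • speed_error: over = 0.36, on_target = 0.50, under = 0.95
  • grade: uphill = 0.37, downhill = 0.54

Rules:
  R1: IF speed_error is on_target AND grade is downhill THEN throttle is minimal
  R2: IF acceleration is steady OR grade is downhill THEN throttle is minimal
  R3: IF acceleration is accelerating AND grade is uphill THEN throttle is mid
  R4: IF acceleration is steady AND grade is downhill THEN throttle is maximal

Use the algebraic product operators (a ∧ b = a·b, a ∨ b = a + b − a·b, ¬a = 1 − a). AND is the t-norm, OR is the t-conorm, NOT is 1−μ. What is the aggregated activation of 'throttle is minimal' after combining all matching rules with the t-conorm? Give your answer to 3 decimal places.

0.933

R1: on_target=0.50, downhill=0.54; AND[a·b] → w = 0.2700
R2: steady=0.80, downhill=0.54; OR[a + b − a·b] → w = 0.9080
R3: accelerating=0.59, uphill=0.37; AND[a·b] → w = 0.2183
R4: steady=0.80, downhill=0.54; AND[a·b] → w = 0.4320
Rules with consequent 'minimal': {R1, R2} → strengths 0.2700, 0.9080
Aggregate via t-conorm [a + b − a·b]: 0.9328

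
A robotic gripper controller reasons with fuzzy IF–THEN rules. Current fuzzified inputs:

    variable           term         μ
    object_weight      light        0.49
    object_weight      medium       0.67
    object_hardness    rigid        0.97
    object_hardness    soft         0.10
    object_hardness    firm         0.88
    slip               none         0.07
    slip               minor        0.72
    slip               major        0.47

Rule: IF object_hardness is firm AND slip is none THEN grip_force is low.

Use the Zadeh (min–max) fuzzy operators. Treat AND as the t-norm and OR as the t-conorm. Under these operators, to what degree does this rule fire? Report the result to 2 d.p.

firing strength: firm=0.88, none=0.07; AND[min(a, b)] → w = 0.07

0.07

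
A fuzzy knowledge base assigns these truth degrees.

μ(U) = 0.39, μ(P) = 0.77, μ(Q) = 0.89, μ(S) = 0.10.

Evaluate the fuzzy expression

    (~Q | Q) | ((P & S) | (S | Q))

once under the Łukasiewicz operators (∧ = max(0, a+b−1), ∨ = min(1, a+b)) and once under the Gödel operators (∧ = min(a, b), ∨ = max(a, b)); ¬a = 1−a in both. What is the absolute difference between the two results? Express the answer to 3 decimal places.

Under Łukasiewicz:
  ~Q = 1 − 0.89 = 0.11
  ~Q | Q = min(1, a+b) on (0.11, 0.89) = 1.00
  P & S = max(0, a+b−1) on (0.77, 0.10) = 0.00
  S | Q = min(1, a+b) on (0.10, 0.89) = 0.99
  (P & S) | (S | Q) = min(1, a+b) on (0.00, 0.99) = 0.99
  (~Q | Q) | ((P & S) | (S | Q)) = min(1, a+b) on (1.00, 0.99) = 1.00
  → value = 1.0000
Under Gödel:
  ~Q = 1 − 0.89 = 0.11
  ~Q | Q = max(a, b) on (0.11, 0.89) = 0.89
  P & S = min(a, b) on (0.77, 0.10) = 0.10
  S | Q = max(a, b) on (0.10, 0.89) = 0.89
  (P & S) | (S | Q) = max(a, b) on (0.10, 0.89) = 0.89
  (~Q | Q) | ((P & S) | (S | Q)) = max(a, b) on (0.89, 0.89) = 0.89
  → value = 0.8900
|1.0000 − 0.8900| = 0.110

0.110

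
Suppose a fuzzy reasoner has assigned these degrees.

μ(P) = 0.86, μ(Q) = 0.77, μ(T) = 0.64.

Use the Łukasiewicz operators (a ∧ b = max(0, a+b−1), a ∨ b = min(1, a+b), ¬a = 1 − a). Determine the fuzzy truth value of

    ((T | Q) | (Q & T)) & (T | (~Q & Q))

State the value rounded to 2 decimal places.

0.64

T | Q = min(1, a+b) on (0.64, 0.77) = 1.00
Q & T = max(0, a+b−1) on (0.77, 0.64) = 0.41
(T | Q) | (Q & T) = min(1, a+b) on (1.00, 0.41) = 1.00
~Q = 1 − 0.77 = 0.23
~Q & Q = max(0, a+b−1) on (0.23, 0.77) = 0.00
T | (~Q & Q) = min(1, a+b) on (0.64, 0.00) = 0.64
((T | Q) | (Q & T)) & (T | (~Q & Q)) = max(0, a+b−1) on (1.00, 0.64) = 0.64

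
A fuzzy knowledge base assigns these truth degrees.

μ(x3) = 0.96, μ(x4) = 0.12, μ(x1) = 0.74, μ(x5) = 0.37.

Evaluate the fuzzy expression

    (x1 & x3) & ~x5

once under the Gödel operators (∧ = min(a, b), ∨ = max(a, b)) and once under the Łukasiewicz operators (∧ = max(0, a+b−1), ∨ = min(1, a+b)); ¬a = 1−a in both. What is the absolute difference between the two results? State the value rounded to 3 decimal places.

0.300

Under Gödel:
  x1 & x3 = min(a, b) on (0.74, 0.96) = 0.74
  ~x5 = 1 − 0.37 = 0.63
  (x1 & x3) & ~x5 = min(a, b) on (0.74, 0.63) = 0.63
  → value = 0.6300
Under Łukasiewicz:
  x1 & x3 = max(0, a+b−1) on (0.74, 0.96) = 0.70
  ~x5 = 1 − 0.37 = 0.63
  (x1 & x3) & ~x5 = max(0, a+b−1) on (0.70, 0.63) = 0.33
  → value = 0.3300
|0.6300 − 0.3300| = 0.300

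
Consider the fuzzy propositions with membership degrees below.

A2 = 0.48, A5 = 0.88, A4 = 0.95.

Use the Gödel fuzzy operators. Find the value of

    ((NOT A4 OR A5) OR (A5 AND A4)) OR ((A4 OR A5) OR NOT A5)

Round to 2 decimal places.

0.95

NOT A4 = 1 − 0.95 = 0.05
NOT A4 OR A5 = max(a, b) on (0.05, 0.88) = 0.88
A5 AND A4 = min(a, b) on (0.88, 0.95) = 0.88
(NOT A4 OR A5) OR (A5 AND A4) = max(a, b) on (0.88, 0.88) = 0.88
A4 OR A5 = max(a, b) on (0.95, 0.88) = 0.95
NOT A5 = 1 − 0.88 = 0.12
(A4 OR A5) OR NOT A5 = max(a, b) on (0.95, 0.12) = 0.95
((NOT A4 OR A5) OR (A5 AND A4)) OR ((A4 OR A5) OR NOT A5) = max(a, b) on (0.88, 0.95) = 0.95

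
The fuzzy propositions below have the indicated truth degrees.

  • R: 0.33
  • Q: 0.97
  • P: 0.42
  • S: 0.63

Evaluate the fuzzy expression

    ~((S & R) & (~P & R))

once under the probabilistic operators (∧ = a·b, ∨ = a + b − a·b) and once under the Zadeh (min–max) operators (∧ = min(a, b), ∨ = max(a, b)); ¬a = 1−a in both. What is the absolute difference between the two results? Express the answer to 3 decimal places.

Under probabilistic:
  S & R = a·b on (0.6300, 0.3300) = 0.2079
  ~P = 1 − 0.4200 = 0.5800
  ~P & R = a·b on (0.5800, 0.3300) = 0.1914
  (S & R) & (~P & R) = a·b on (0.2079, 0.1914) = 0.0398
  ~((S & R) & (~P & R)) = 1 − 0.0398 = 0.9602
  → value = 0.9602
Under Zadeh (min–max):
  S & R = min(a, b) on (0.63, 0.33) = 0.33
  ~P = 1 − 0.42 = 0.58
  ~P & R = min(a, b) on (0.58, 0.33) = 0.33
  (S & R) & (~P & R) = min(a, b) on (0.33, 0.33) = 0.33
  ~((S & R) & (~P & R)) = 1 − 0.33 = 0.67
  → value = 0.6700
|0.9602 − 0.6700| = 0.290

0.290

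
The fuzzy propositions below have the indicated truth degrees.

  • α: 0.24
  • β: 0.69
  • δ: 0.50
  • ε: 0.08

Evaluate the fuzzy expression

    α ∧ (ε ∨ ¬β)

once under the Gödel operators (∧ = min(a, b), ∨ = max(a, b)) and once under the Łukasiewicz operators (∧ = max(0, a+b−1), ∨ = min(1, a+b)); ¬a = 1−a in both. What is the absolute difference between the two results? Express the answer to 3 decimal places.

Under Gödel:
  ¬β = 1 − 0.69 = 0.31
  ε ∨ ¬β = max(a, b) on (0.08, 0.31) = 0.31
  α ∧ (ε ∨ ¬β) = min(a, b) on (0.24, 0.31) = 0.24
  → value = 0.2400
Under Łukasiewicz:
  ¬β = 1 − 0.69 = 0.31
  ε ∨ ¬β = min(1, a+b) on (0.08, 0.31) = 0.39
  α ∧ (ε ∨ ¬β) = max(0, a+b−1) on (0.24, 0.39) = 0.00
  → value = 0.0000
|0.2400 − 0.0000| = 0.240

0.240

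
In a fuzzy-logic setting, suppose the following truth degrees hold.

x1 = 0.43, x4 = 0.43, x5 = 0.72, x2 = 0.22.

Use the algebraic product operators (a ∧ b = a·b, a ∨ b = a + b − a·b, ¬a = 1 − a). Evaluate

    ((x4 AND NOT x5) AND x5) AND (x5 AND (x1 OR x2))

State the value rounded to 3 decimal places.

0.035

NOT x5 = 1 − 0.7200 = 0.2800
x4 AND NOT x5 = a·b on (0.4300, 0.2800) = 0.1204
(x4 AND NOT x5) AND x5 = a·b on (0.1204, 0.7200) = 0.0867
x1 OR x2 = a + b − a·b on (0.4300, 0.2200) = 0.5554
x5 AND (x1 OR x2) = a·b on (0.7200, 0.5554) = 0.3999
((x4 AND NOT x5) AND x5) AND (x5 AND (x1 OR x2)) = a·b on (0.0867, 0.3999) = 0.0347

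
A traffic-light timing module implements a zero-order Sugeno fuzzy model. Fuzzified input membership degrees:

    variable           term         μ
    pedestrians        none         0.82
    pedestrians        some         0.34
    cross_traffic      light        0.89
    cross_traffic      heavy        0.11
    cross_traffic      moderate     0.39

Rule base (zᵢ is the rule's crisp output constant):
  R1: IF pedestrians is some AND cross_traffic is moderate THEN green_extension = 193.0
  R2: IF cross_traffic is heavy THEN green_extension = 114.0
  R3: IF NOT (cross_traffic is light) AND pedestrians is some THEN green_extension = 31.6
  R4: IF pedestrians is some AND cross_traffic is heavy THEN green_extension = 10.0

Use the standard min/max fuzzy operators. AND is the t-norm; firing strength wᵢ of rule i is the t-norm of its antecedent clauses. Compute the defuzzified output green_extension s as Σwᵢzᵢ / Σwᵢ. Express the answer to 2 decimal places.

123.49

R1 (z=193.0): some=0.34, moderate=0.39; AND[min(a, b)] → w = 0.34
R2 (z=114.0): heavy=0.11 → w = 0.11
R3 (z=31.6): ¬light=1−0.89=0.11, some=0.34; AND[min(a, b)] → w = 0.11
R4 (z=10.0): some=0.34, heavy=0.11; AND[min(a, b)] → w = 0.11
Weighted average = (0.34·193.0 + 0.11·114.0 + 0.11·31.6 + 0.11·10.0) / (0.34 + 0.11 + 0.11 + 0.11)
  = 82.7360 / 0.6700 = 123.49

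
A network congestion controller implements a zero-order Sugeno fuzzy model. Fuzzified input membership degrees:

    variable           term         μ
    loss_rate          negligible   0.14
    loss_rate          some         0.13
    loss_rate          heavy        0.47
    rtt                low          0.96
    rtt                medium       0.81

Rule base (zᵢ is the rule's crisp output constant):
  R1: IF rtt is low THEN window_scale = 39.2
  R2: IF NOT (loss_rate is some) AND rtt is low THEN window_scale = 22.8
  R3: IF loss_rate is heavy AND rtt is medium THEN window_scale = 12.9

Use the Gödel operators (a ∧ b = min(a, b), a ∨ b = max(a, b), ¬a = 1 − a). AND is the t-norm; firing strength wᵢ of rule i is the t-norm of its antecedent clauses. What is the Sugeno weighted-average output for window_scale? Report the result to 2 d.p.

27.62

R1 (z=39.2): low=0.96 → w = 0.96
R2 (z=22.8): ¬some=1−0.13=0.87, low=0.96; AND[min(a, b)] → w = 0.87
R3 (z=12.9): heavy=0.47, medium=0.81; AND[min(a, b)] → w = 0.47
Weighted average = (0.96·39.2 + 0.87·22.8 + 0.47·12.9) / (0.96 + 0.87 + 0.47)
  = 63.5310 / 2.3000 = 27.62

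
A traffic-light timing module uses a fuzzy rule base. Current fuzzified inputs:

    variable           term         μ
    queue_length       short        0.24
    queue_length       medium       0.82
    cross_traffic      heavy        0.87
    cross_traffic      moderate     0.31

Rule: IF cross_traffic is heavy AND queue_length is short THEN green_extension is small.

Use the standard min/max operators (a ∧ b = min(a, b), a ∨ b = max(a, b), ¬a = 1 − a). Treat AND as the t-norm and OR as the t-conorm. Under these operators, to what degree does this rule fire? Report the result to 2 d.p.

firing strength: heavy=0.87, short=0.24; AND[min(a, b)] → w = 0.24

0.24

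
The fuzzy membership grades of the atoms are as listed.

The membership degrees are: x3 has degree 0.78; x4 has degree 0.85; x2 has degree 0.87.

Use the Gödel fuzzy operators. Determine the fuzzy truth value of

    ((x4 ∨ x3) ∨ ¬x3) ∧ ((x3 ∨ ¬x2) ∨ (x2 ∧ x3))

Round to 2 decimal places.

0.78

x4 ∨ x3 = max(a, b) on (0.85, 0.78) = 0.85
¬x3 = 1 − 0.78 = 0.22
(x4 ∨ x3) ∨ ¬x3 = max(a, b) on (0.85, 0.22) = 0.85
¬x2 = 1 − 0.87 = 0.13
x3 ∨ ¬x2 = max(a, b) on (0.78, 0.13) = 0.78
x2 ∧ x3 = min(a, b) on (0.87, 0.78) = 0.78
(x3 ∨ ¬x2) ∨ (x2 ∧ x3) = max(a, b) on (0.78, 0.78) = 0.78
((x4 ∨ x3) ∨ ¬x3) ∧ ((x3 ∨ ¬x2) ∨ (x2 ∧ x3)) = min(a, b) on (0.85, 0.78) = 0.78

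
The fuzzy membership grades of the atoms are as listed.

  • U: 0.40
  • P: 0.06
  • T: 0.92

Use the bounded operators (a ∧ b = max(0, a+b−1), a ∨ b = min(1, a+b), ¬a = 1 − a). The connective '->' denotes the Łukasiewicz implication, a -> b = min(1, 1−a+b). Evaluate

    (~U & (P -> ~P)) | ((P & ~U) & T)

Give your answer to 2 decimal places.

~U = 1 − 0.40 = 0.60
~P = 1 − 0.06 = 0.94
P -> ~P  [Łukasiewicz: min(1, 1−a+b)] with a=0.06, b=0.94 → 1.00
~U & (P -> ~P) = max(0, a+b−1) on (0.60, 1.00) = 0.60
~U = 1 − 0.40 = 0.60
P & ~U = max(0, a+b−1) on (0.06, 0.60) = 0.00
(P & ~U) & T = max(0, a+b−1) on (0.00, 0.92) = 0.00
(~U & (P -> ~P)) | ((P & ~U) & T) = min(1, a+b) on (0.60, 0.00) = 0.60

0.60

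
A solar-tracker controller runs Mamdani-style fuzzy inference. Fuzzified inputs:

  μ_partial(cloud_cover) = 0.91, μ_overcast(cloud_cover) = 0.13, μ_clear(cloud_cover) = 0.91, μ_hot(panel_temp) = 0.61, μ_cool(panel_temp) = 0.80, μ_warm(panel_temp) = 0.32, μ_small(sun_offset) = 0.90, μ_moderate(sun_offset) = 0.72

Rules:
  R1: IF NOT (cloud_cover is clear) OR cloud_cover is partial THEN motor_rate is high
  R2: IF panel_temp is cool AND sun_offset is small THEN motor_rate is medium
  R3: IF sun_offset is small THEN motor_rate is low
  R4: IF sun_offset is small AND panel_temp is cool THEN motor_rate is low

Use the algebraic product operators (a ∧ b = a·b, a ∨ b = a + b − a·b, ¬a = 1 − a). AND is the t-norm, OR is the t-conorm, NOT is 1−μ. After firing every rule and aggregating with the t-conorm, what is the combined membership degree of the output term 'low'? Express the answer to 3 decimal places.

R1: ¬clear=1−0.91=0.09, partial=0.91; OR[a + b − a·b] → w = 0.9181
R2: cool=0.80, small=0.90; AND[a·b] → w = 0.7200
R3: small=0.90 → w = 0.9000
R4: small=0.90, cool=0.80; AND[a·b] → w = 0.7200
Rules with consequent 'low': {R3, R4} → strengths 0.9000, 0.7200
Aggregate via t-conorm [a + b − a·b]: 0.9720

0.972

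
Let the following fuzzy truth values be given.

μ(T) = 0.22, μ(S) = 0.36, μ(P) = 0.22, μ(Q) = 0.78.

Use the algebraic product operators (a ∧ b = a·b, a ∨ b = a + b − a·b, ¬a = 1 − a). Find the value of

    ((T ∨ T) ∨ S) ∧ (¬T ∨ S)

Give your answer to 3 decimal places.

T ∨ T = a + b − a·b on (0.2200, 0.2200) = 0.3916
(T ∨ T) ∨ S = a + b − a·b on (0.3916, 0.3600) = 0.6106
¬T = 1 − 0.2200 = 0.7800
¬T ∨ S = a + b − a·b on (0.7800, 0.3600) = 0.8592
((T ∨ T) ∨ S) ∧ (¬T ∨ S) = a·b on (0.6106, 0.8592) = 0.5246

0.525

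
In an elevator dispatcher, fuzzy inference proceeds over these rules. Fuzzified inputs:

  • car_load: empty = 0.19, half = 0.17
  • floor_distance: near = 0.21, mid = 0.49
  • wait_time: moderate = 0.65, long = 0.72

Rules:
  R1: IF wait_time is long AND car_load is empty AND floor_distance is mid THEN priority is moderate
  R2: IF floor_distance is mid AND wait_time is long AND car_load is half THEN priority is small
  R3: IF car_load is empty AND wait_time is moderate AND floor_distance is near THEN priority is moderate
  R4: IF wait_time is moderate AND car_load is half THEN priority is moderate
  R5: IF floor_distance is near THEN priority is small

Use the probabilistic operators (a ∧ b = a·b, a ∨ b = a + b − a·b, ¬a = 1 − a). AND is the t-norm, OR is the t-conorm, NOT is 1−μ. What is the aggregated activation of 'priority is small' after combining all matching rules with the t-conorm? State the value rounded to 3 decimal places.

0.257

R1: long=0.72, empty=0.19, mid=0.49; AND[a·b] → w = 0.0670
R2: mid=0.49, long=0.72, half=0.17; AND[a·b] → w = 0.0600
R3: empty=0.19, moderate=0.65, near=0.21; AND[a·b] → w = 0.0259
R4: moderate=0.65, half=0.17; AND[a·b] → w = 0.1105
R5: near=0.21 → w = 0.2100
Rules with consequent 'small': {R2, R5} → strengths 0.0600, 0.2100
Aggregate via t-conorm [a + b − a·b]: 0.2574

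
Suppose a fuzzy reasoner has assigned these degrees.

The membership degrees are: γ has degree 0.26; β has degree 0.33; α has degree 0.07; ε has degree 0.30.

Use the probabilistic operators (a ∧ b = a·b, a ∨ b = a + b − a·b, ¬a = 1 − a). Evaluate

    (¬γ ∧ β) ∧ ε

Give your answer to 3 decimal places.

0.073

¬γ = 1 − 0.2600 = 0.7400
¬γ ∧ β = a·b on (0.7400, 0.3300) = 0.2442
(¬γ ∧ β) ∧ ε = a·b on (0.2442, 0.3000) = 0.0733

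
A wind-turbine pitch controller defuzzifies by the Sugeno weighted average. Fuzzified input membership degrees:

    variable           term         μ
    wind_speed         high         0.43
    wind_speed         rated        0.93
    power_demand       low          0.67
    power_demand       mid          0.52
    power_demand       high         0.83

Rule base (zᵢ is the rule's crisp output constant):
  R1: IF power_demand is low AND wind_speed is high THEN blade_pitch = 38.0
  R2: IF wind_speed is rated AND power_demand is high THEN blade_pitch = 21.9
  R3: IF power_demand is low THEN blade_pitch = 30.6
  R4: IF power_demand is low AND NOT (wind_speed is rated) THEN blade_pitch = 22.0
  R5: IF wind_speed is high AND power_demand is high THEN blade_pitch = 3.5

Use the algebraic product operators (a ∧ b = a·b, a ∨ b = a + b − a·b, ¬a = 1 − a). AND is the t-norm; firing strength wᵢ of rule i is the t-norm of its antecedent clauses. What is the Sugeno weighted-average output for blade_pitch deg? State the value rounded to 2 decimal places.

R1 (z=38.0): low=0.67, high=0.43; AND[a·b] → w = 0.2881
R2 (z=21.9): rated=0.93, high=0.83; AND[a·b] → w = 0.7719
R3 (z=30.6): low=0.67 → w = 0.6700
R4 (z=22.0): low=0.67, ¬rated=1−0.93=0.07; AND[a·b] → w = 0.0469
R5 (z=3.5): high=0.43, high=0.83; AND[a·b] → w = 0.3569
Weighted average = (0.2881·38.0 + 0.7719·21.9 + 0.6700·30.6 + 0.0469·22.0 + 0.3569·3.5) / (0.2881 + 0.7719 + 0.6700 + 0.0469 + 0.3569)
  = 50.6354 / 2.1338 = 23.73

23.73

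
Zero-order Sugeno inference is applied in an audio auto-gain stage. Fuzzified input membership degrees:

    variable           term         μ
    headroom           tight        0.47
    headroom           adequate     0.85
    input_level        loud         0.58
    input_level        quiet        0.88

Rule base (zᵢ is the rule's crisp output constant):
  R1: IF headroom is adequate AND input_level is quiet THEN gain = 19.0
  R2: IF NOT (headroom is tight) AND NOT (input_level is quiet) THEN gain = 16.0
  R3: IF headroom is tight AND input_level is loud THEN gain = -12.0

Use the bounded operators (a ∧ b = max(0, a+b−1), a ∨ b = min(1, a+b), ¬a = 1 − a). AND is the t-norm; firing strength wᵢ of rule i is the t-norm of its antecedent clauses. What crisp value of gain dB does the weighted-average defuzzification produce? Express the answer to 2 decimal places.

17.01

R1 (z=19.0): adequate=0.85, quiet=0.88; AND[max(0, a+b−1)] → w = 0.73
R2 (z=16.0): ¬tight=1−0.47=0.53, ¬quiet=1−0.88=0.12; AND[max(0, a+b−1)] → w = 0.00
R3 (z=-12.0): tight=0.47, loud=0.58; AND[max(0, a+b−1)] → w = 0.05
Weighted average = (0.73·19.0 + 0.00·16.0 + 0.05·-12.0) / (0.73 + 0.00 + 0.05)
  = 13.2700 / 0.7800 = 17.01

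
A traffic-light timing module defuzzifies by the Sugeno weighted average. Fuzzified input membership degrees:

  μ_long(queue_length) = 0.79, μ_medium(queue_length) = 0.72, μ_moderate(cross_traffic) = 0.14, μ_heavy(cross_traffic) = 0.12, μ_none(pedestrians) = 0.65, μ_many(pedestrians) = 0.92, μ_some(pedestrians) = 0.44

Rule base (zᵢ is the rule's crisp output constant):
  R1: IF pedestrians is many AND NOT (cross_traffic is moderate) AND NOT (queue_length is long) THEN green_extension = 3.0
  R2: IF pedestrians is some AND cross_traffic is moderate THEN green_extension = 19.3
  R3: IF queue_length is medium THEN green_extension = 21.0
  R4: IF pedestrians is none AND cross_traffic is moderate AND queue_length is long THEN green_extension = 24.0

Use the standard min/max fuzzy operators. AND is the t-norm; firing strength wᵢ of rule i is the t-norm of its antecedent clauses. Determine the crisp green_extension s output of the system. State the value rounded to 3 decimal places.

R1 (z=3.0): many=0.92, ¬moderate=1−0.14=0.86, ¬long=1−0.79=0.21; AND[min(a, b)] → w = 0.21
R2 (z=19.3): some=0.44, moderate=0.14; AND[min(a, b)] → w = 0.14
R3 (z=21.0): medium=0.72 → w = 0.72
R4 (z=24.0): none=0.65, moderate=0.14, long=0.79; AND[min(a, b)] → w = 0.14
Weighted average = (0.21·3.0 + 0.14·19.3 + 0.72·21.0 + 0.14·24.0) / (0.21 + 0.14 + 0.72 + 0.14)
  = 21.8120 / 1.2100 = 18.026

18.026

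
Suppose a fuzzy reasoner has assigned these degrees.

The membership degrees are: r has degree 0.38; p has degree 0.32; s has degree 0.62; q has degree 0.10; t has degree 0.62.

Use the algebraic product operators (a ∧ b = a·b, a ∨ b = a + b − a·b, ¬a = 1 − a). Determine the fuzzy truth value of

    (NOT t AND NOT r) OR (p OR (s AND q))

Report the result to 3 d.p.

NOT t = 1 − 0.6200 = 0.3800
NOT r = 1 − 0.3800 = 0.6200
NOT t AND NOT r = a·b on (0.3800, 0.6200) = 0.2356
s AND q = a·b on (0.6200, 0.1000) = 0.0620
p OR (s AND q) = a + b − a·b on (0.3200, 0.0620) = 0.3622
(NOT t AND NOT r) OR (p OR (s AND q)) = a + b − a·b on (0.2356, 0.3622) = 0.5124

0.512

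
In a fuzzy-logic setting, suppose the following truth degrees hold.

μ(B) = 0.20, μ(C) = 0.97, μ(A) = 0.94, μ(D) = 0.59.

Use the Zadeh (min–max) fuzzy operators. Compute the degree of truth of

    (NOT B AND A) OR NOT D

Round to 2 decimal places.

0.80

NOT B = 1 − 0.20 = 0.80
NOT B AND A = min(a, b) on (0.80, 0.94) = 0.80
NOT D = 1 − 0.59 = 0.41
(NOT B AND A) OR NOT D = max(a, b) on (0.80, 0.41) = 0.80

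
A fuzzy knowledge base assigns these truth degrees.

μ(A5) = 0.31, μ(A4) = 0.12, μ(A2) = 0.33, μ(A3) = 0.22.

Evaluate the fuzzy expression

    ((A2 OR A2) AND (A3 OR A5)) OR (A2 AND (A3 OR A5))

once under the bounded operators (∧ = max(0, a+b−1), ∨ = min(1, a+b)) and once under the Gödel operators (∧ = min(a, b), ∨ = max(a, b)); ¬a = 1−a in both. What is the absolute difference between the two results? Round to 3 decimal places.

Under bounded:
  A2 OR A2 = min(1, a+b) on (0.33, 0.33) = 0.66
  A3 OR A5 = min(1, a+b) on (0.22, 0.31) = 0.53
  (A2 OR A2) AND (A3 OR A5) = max(0, a+b−1) on (0.66, 0.53) = 0.19
  A3 OR A5 = min(1, a+b) on (0.22, 0.31) = 0.53
  A2 AND (A3 OR A5) = max(0, a+b−1) on (0.33, 0.53) = 0.00
  ((A2 OR A2) AND (A3 OR A5)) OR (A2 AND (A3 OR A5)) = min(1, a+b) on (0.19, 0.00) = 0.19
  → value = 0.1900
Under Gödel:
  A2 OR A2 = max(a, b) on (0.33, 0.33) = 0.33
  A3 OR A5 = max(a, b) on (0.22, 0.31) = 0.31
  (A2 OR A2) AND (A3 OR A5) = min(a, b) on (0.33, 0.31) = 0.31
  A3 OR A5 = max(a, b) on (0.22, 0.31) = 0.31
  A2 AND (A3 OR A5) = min(a, b) on (0.33, 0.31) = 0.31
  ((A2 OR A2) AND (A3 OR A5)) OR (A2 AND (A3 OR A5)) = max(a, b) on (0.31, 0.31) = 0.31
  → value = 0.3100
|0.1900 − 0.3100| = 0.120

0.120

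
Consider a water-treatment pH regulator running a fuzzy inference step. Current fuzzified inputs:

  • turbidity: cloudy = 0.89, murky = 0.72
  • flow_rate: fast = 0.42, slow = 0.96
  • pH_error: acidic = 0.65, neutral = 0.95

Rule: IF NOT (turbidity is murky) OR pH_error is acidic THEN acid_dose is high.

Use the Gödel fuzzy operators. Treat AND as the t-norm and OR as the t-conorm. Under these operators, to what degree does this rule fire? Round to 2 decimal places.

0.65

firing strength: ¬murky=1−0.72=0.28, acidic=0.65; OR[max(a, b)] → w = 0.65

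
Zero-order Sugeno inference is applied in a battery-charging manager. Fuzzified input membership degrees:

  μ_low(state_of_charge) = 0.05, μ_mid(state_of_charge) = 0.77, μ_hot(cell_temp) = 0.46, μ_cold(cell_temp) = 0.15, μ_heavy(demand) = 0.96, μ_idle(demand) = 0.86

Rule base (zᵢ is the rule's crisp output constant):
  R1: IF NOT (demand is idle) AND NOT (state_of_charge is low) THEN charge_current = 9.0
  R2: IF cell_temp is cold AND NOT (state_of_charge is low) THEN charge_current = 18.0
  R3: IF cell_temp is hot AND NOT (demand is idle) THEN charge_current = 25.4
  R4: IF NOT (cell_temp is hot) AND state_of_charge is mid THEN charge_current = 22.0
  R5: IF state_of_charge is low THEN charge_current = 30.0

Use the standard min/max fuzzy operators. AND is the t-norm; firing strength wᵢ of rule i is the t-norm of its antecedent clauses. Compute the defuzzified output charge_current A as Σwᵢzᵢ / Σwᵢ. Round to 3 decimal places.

20.486

R1 (z=9.0): ¬idle=1−0.86=0.14, ¬low=1−0.05=0.95; AND[min(a, b)] → w = 0.14
R2 (z=18.0): cold=0.15, ¬low=1−0.05=0.95; AND[min(a, b)] → w = 0.15
R3 (z=25.4): hot=0.46, ¬idle=1−0.86=0.14; AND[min(a, b)] → w = 0.14
R4 (z=22.0): ¬hot=1−0.46=0.54, mid=0.77; AND[min(a, b)] → w = 0.54
R5 (z=30.0): low=0.05 → w = 0.05
Weighted average = (0.14·9.0 + 0.15·18.0 + 0.14·25.4 + 0.54·22.0 + 0.05·30.0) / (0.14 + 0.15 + 0.14 + 0.54 + 0.05)
  = 20.8960 / 1.0200 = 20.486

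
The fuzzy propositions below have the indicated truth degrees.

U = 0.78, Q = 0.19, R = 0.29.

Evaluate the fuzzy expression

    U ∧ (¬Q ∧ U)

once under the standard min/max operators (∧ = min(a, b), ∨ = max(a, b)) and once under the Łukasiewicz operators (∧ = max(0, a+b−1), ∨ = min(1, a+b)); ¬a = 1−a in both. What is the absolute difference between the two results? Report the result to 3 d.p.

Under standard min/max:
  ¬Q = 1 − 0.19 = 0.81
  ¬Q ∧ U = min(a, b) on (0.81, 0.78) = 0.78
  U ∧ (¬Q ∧ U) = min(a, b) on (0.78, 0.78) = 0.78
  → value = 0.7800
Under Łukasiewicz:
  ¬Q = 1 − 0.19 = 0.81
  ¬Q ∧ U = max(0, a+b−1) on (0.81, 0.78) = 0.59
  U ∧ (¬Q ∧ U) = max(0, a+b−1) on (0.78, 0.59) = 0.37
  → value = 0.3700
|0.7800 − 0.3700| = 0.410

0.410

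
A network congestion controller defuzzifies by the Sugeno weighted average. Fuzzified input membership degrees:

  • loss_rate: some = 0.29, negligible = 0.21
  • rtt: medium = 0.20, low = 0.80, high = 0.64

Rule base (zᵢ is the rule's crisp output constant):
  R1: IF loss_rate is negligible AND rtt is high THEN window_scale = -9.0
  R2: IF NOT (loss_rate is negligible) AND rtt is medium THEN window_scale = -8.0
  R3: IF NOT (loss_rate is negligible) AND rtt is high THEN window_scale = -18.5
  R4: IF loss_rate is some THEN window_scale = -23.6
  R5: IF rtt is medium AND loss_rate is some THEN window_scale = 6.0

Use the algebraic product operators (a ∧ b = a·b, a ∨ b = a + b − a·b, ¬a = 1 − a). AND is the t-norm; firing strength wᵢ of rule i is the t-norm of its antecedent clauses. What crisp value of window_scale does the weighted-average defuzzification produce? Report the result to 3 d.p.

R1 (z=-9.0): negligible=0.21, high=0.64; AND[a·b] → w = 0.1344
R2 (z=-8.0): ¬negligible=1−0.21=0.79, medium=0.20; AND[a·b] → w = 0.1580
R3 (z=-18.5): ¬negligible=1−0.21=0.79, high=0.64; AND[a·b] → w = 0.5056
R4 (z=-23.6): some=0.29 → w = 0.2900
R5 (z=6.0): medium=0.20, some=0.29; AND[a·b] → w = 0.0580
Weighted average = (0.1344·-9.0 + 0.1580·-8.0 + 0.5056·-18.5 + 0.2900·-23.6 + 0.0580·6.0) / (0.1344 + 0.1580 + 0.5056 + 0.2900 + 0.0580)
  = -18.3232 / 1.1460 = -15.989

-15.989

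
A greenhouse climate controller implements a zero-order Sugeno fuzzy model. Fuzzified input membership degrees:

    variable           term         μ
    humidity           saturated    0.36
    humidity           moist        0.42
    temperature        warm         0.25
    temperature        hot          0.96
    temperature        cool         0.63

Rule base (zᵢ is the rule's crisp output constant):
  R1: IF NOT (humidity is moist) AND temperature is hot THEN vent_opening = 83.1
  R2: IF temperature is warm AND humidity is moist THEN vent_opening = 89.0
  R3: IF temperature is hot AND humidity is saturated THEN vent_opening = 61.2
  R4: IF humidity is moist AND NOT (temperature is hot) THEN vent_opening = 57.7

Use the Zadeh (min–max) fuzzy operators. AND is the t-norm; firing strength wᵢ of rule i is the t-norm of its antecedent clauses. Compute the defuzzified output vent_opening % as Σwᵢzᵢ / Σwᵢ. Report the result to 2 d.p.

77.06

R1 (z=83.1): ¬moist=1−0.42=0.58, hot=0.96; AND[min(a, b)] → w = 0.58
R2 (z=89.0): warm=0.25, moist=0.42; AND[min(a, b)] → w = 0.25
R3 (z=61.2): hot=0.96, saturated=0.36; AND[min(a, b)] → w = 0.36
R4 (z=57.7): moist=0.42, ¬hot=1−0.96=0.04; AND[min(a, b)] → w = 0.04
Weighted average = (0.58·83.1 + 0.25·89.0 + 0.36·61.2 + 0.04·57.7) / (0.58 + 0.25 + 0.36 + 0.04)
  = 94.7880 / 1.2300 = 77.06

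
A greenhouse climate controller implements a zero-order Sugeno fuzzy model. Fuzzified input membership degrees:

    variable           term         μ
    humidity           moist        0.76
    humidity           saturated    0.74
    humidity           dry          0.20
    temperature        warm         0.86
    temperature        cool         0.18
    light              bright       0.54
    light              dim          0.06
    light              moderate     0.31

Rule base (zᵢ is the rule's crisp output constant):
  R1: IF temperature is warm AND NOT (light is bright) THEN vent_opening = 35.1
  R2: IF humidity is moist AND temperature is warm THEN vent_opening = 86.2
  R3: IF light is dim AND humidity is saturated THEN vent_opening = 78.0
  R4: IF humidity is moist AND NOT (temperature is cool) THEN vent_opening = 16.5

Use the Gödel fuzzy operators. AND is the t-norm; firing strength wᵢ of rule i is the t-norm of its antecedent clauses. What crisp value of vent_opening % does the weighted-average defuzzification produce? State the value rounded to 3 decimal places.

48.470

R1 (z=35.1): warm=0.86, ¬bright=1−0.54=0.46; AND[min(a, b)] → w = 0.46
R2 (z=86.2): moist=0.76, warm=0.86; AND[min(a, b)] → w = 0.76
R3 (z=78.0): dim=0.06, saturated=0.74; AND[min(a, b)] → w = 0.06
R4 (z=16.5): moist=0.76, ¬cool=1−0.18=0.82; AND[min(a, b)] → w = 0.76
Weighted average = (0.46·35.1 + 0.76·86.2 + 0.06·78.0 + 0.76·16.5) / (0.46 + 0.76 + 0.06 + 0.76)
  = 98.8780 / 2.0400 = 48.470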